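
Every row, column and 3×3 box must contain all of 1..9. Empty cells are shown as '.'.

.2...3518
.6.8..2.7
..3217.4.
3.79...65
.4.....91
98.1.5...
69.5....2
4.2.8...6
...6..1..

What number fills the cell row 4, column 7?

4

row 1, column 1 = 7: row 1 has {1,2,3,5,8}; col 1 has {3,4,6,9}; box has {2,3,6} → only 7 remains.
row 1, column 4 = 4: row 1 has {1,2,3,5,7,8}; col 4 has {1,2,5,6,8,9}; box has {1,2,3,7,8} → only 4 remains.
row 2, column 6 = 9: row 2 has {2,6,7,8}; col 6 has {3,5,7}; box has {1,2,3,4,7,8} → only 9 remains.
row 2, column 8 = 3: row 2 has {2,6,7,8,9}; col 8 has {1,4,6,9}; box has {1,2,4,5,7,8} → only 3 remains.
row 3, column 2 = 5: row 3 has {1,2,3,4,7}; col 2 has {2,4,6,8,9}; box has {2,3,6,7} → only 5 remains.
row 3, column 9 = 9: row 3 has {1,2,3,4,5,7}; col 9 has {1,2,5,6,7,8}; box has {1,2,3,4,5,7,8} → only 9 remains.
row 4, column 2 = 1: row 4 has {3,5,6,7,9}; col 2 has {2,4,5,6,8,9}; box has {3,4,7,8,9} → only 1 remains.
row 6, column 3 = 6: row 6 has {1,5,8,9}; col 3 has {2,3,7}; box has {1,3,4,7,8,9} → only 6 remains.
row 8, column 6 = 1: row 8 has {2,4,6,8}; col 6 has {3,5,7,9}; box has {5,6,8} → only 1 remains.
row 1, column 3 = 9: row 1 has {1,2,3,4,5,7,8}; col 3 has {2,3,6,7}; box has {2,3,5,6,7} → only 9 remains.
row 1, column 5 = 6: row 1 has {1,2,3,4,5,7,8,9}; col 5 has {1,8}; box has {1,2,3,4,7,8,9} → only 6 remains.
row 2, column 1 = 1: row 2 has {2,3,6,7,8,9}; col 1 has {3,4,6,7,9}; box has {2,3,5,6,7,9} → only 1 remains.
row 2, column 3 = 4: row 2 has {1,2,3,6,7,8,9}; col 3 has {2,3,6,7,9}; box has {1,2,3,5,6,7,9} → only 4 remains.
row 2, column 5 = 5: row 2 has {1,2,3,4,6,7,8,9}; col 5 has {1,6,8}; box has {1,2,3,4,6,7,8,9} → only 5 remains.
row 3, column 1 = 8: row 3 has {1,2,3,4,5,7,9}; col 1 has {1,3,4,6,7,9}; box has {1,2,3,4,5,6,7,9} → only 8 remains.
row 3, column 7 = 6: row 3 has {1,2,3,4,5,7,8,9}; col 7 has {1,2,5}; box has {1,2,3,4,5,7,8,9} → only 6 remains.
row 5, column 3 = 5: row 5 has {1,4,9}; col 3 has {2,3,4,6,7,9}; box has {1,3,4,6,7,8,9} → only 5 remains.
row 7, column 6 = 4: row 7 has {2,5,6,9}; col 6 has {1,3,5,7,9}; box has {1,5,6,8} → only 4 remains.
row 9, column 1 = 5: row 9 has {1,6}; col 1 has {1,3,4,6,7,8,9}; box has {2,4,6,9} → only 5 remains.
row 9, column 3 = 8: row 9 has {1,5,6}; col 3 has {2,3,4,5,6,7,9}; box has {2,4,5,6,9} → only 8 remains.
row 9, column 6 = 2: row 9 has {1,5,6,8}; col 6 has {1,3,4,5,7,9}; box has {1,4,5,6,8} → only 2 remains.
row 9, column 8 = 7: row 9 has {1,2,5,6,8}; col 8 has {1,3,4,6,9}; box has {1,2,6} → only 7 remains.
row 4, column 6 = 8: row 4 has {1,3,5,6,7,9}; col 6 has {1,2,3,4,5,7,9}; box has {1,5,9} → only 8 remains.
row 4, column 7 = 4: row 4 has {1,3,5,6,7,8,9}; col 7 has {1,2,5,6}; box has {1,5,6,9} → only 4 remains.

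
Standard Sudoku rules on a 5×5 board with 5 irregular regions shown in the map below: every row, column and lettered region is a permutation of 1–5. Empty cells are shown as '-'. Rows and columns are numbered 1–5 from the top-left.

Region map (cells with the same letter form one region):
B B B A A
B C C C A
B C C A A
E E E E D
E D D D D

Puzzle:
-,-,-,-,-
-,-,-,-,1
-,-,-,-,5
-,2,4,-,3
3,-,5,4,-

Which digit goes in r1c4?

2

r5c2 = 1: row 5 has {3,4,5}; col 2 has {2}; region has {3,4,5} → only 1 remains.
r5c5 = 2: row 5 has {1,3,4,5}; col 5 has {1,3,5}; region has {1,3,4,5} → only 2 remains.
r1c5 = 4: row 1 has {}; col 5 has {1,2,3,5}; region has {1,5} → only 4 remains.
r4c4 = 1: in column 4, 1 can only go here (every other open cell in that column sees a 1).
r4c1 = 5: row 4 has {1,2,3,4}; col 1 has {3}; region has {1,2,3,4} → only 5 remains.
r1c2 = 5: in row 1, 5 can only go here (every other open cell in that row sees a 5).
r2c4 = 5: in row 2, 5 can only go here (every other open cell in that row sees a 5).
r1c3 = 3: in region B, 3 can only go here (every other open cell in that region sees a 3).
r1c4 = 2: row 1 has {3,4,5}; col 4 has {1,4,5}; region has {1,4,5} → only 2 remains.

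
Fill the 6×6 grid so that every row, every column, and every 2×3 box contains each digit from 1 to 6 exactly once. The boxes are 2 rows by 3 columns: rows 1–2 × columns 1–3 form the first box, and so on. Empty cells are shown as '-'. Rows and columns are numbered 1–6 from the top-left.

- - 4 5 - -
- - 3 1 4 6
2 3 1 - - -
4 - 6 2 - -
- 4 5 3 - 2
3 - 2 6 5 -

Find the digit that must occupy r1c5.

r1c6 = 3 (sole candidate).
r2c1 = 5 (sole candidate).
r2c2 = 2 (sole candidate).
r3c4 = 4 (sole candidate).
r3c5 = 6 (sole candidate).
r3c6 = 5 (sole candidate).
r4c2 = 5 (sole candidate).
r4c6 = 1 (sole candidate).
r5c5 = 1 (sole candidate).
r6c2 = 1 (sole candidate).
r6c6 = 4 (sole candidate).
r1c2 = 6 (sole candidate).
r1c5 = 2: row 1 has {3,4,5,6}; col 5 has {1,4,5,6}; box has {1,3,4,5,6} → only 2 remains.

2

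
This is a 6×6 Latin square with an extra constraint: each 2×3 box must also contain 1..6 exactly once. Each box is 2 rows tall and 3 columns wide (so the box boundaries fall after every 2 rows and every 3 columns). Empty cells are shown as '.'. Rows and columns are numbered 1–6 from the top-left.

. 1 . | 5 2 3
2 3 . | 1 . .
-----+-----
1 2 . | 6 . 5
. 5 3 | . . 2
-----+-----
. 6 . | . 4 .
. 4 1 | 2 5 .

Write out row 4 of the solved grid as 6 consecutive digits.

653412

r2c5 = 6 (sole candidate).
r2c6 = 4 (sole candidate).
r3c3 = 4 (sole candidate).
r3c5 = 3 (sole candidate).
r4c1 = 6: row 4 has {2,3,5}; col 1 has {1,2}; box has {1,2,3,4,5} → only 6 remains.
r4c4 = 4: row 4 has {2,3,5,6}; col 4 has {1,2,5,6}; box has {2,3,5,6} → only 4 remains.
r4c5 = 1: row 4 has {2,3,4,5,6}; col 5 has {2,3,4,5,6}; box has {2,3,4,5,6} → only 1 remains.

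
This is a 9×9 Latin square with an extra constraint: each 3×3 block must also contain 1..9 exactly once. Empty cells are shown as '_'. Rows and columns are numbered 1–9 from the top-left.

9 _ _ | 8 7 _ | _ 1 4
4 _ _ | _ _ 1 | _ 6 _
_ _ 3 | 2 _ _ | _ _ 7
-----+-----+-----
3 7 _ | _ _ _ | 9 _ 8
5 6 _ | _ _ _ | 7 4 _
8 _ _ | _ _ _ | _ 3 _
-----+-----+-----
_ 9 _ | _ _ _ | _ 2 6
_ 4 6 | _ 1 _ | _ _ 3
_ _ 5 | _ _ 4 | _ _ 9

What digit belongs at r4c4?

r1c3 = 2: row 1 has {1,4,7,8,9}; col 3 has {3,5,6}; box has {3,4,9} → only 2 remains.
r4c8 = 5: row 4 has {3,7,8,9}; col 8 has {1,2,3,4,6}; box has {3,4,7,8,9} → only 5 remains.
r1c2 = 5: row 1 has {1,2,4,7,8,9}; col 2 has {4,6,7,9}; box has {2,3,4,9} → only 5 remains.
r1c7 = 3: row 1 has {1,2,4,5,7,8,9}; col 7 has {7,9}; box has {1,4,6,7} → only 3 remains.
r2c2 = 8: row 2 has {1,4,6}; col 2 has {4,5,6,7,9}; box has {2,3,4,5,9} → only 8 remains.
r2c3 = 7: row 2 has {1,4,6,8}; col 3 has {2,3,5,6}; box has {2,3,4,5,8,9} → only 7 remains.
r3c2 = 1: row 3 has {2,3,7}; col 2 has {4,5,6,7,8,9}; box has {2,3,4,5,7,8,9} → only 1 remains.
r6c2 = 2: row 6 has {3,8}; col 2 has {1,4,5,6,7,8,9}; box has {3,5,6,7,8} → only 2 remains.
r6c9 = 1: row 6 has {2,3,8}; col 9 has {3,4,6,7,8,9}; box has {3,4,5,7,8,9} → only 1 remains.
r9c2 = 3: row 9 has {4,5,9}; col 2 has {1,2,4,5,6,7,8,9}; box has {4,5,6,9} → only 3 remains.
r1c6 = 6: row 1 has {1,2,3,4,5,7,8,9}; col 6 has {1,4}; box has {1,2,7,8} → only 6 remains.
r3c1 = 6: row 3 has {1,2,3,7}; col 1 has {3,4,5,8,9}; box has {1,2,3,4,5,7,8,9} → only 6 remains.
r4c6 = 2: row 4 has {3,5,7,8,9}; col 6 has {1,4,6}; box has {} → only 2 remains.
r5c9 = 2: row 5 has {4,5,6,7}; col 9 has {1,3,4,6,7,8,9}; box has {1,3,4,5,7,8,9} → only 2 remains.
r6c7 = 6: row 6 has {1,2,3,8}; col 7 has {3,7,9}; box has {1,2,3,4,5,7,8,9} → only 6 remains.
r2c9 = 5: row 2 has {1,4,6,7,8}; col 9 has {1,2,3,4,6,7,8,9}; box has {1,3,4,6,7} → only 5 remains.
r3c7 = 8: row 3 has {1,2,3,6,7}; col 7 has {3,6,7,9}; box has {1,3,4,5,6,7} → only 8 remains.
r3c8 = 9: row 3 has {1,2,3,6,7,8}; col 8 has {1,2,3,4,5,6}; box has {1,3,4,5,6,7,8} → only 9 remains.
r8c7 = 5: row 8 has {1,3,4,6}; col 7 has {3,6,7,8,9}; box has {2,3,6,9} → only 5 remains.
r9c7 = 1: row 9 has {3,4,5,9}; col 7 has {3,5,6,7,8,9}; box has {2,3,5,6,9} → only 1 remains.
r2c7 = 2: row 2 has {1,4,5,6,7,8}; col 7 has {1,3,5,6,7,8,9}; box has {1,3,4,5,6,7,8,9} → only 2 remains.
r3c6 = 5: row 3 has {1,2,3,6,7,8,9}; col 6 has {1,2,4,6}; box has {1,2,6,7,8} → only 5 remains.
r7c7 = 4: row 7 has {2,6,9}; col 7 has {1,2,3,5,6,7,8,9}; box has {1,2,3,5,6,9} → only 4 remains.
r3c5 = 4: row 3 has {1,2,3,5,6,7,8,9}; col 5 has {1,7}; box has {1,2,5,6,7,8} → only 4 remains.
r4c5 = 6: row 4 has {2,3,5,7,8,9}; col 5 has {1,4,7}; box has {2} → only 6 remains.
r8c1 = 2: in row 8, 2 can only go here (every other open cell in that row sees a 2).
r9c1 = 7: row 9 has {1,3,4,5,9}; col 1 has {2,3,4,5,6,8,9}; box has {2,3,4,5,6,9} → only 7 remains.
r9c4 = 6: row 9 has {1,3,4,5,7,9}; col 4 has {2,8}; box has {1,4} → only 6 remains.
r9c8 = 8: row 9 has {1,3,4,5,6,7,9}; col 8 has {1,2,3,4,5,6,9}; box has {1,2,3,4,5,6,9} → only 8 remains.
r7c1 = 1: row 7 has {2,4,6,9}; col 1 has {2,3,4,5,6,7,8,9}; box has {2,3,4,5,6,7,9} → only 1 remains.
r7c3 = 8: row 7 has {1,2,4,6,9}; col 3 has {2,3,5,6,7}; box has {1,2,3,4,5,6,7,9} → only 8 remains.
r8c8 = 7: row 8 has {1,2,3,4,5,6}; col 8 has {1,2,3,4,5,6,8,9}; box has {1,2,3,4,5,6,8,9} → only 7 remains.
r9c5 = 2: row 9 has {1,3,4,5,6,7,8,9}; col 5 has {1,4,6,7}; box has {1,4,6} → only 2 remains.
r8c4 = 9: row 8 has {1,2,3,4,5,6,7}; col 4 has {2,6,8}; box has {1,2,4,6} → only 9 remains.
r8c6 = 8: row 8 has {1,2,3,4,5,6,7,9}; col 6 has {1,2,4,5,6}; box has {1,2,4,6,9} → only 8 remains.
r2c4 = 3: row 2 has {1,2,4,5,6,7,8}; col 4 has {2,6,8,9}; box has {1,2,4,5,6,7,8} → only 3 remains.
r2c5 = 9: row 2 has {1,2,3,4,5,6,7,8}; col 5 has {1,2,4,6,7}; box has {1,2,3,4,5,6,7,8} → only 9 remains.
r5c4 = 1: row 5 has {2,4,5,6,7}; col 4 has {2,3,6,8,9}; box has {2,6} → only 1 remains.
r6c5 = 5: row 6 has {1,2,3,6,8}; col 5 has {1,2,4,6,7,9}; box has {1,2,6} → only 5 remains.
r7c5 = 3: row 7 has {1,2,4,6,8,9}; col 5 has {1,2,4,5,6,7,9}; box has {1,2,4,6,8,9} → only 3 remains.
r7c6 = 7: row 7 has {1,2,3,4,6,8,9}; col 6 has {1,2,4,5,6,8}; box has {1,2,3,4,6,8,9} → only 7 remains.
r4c4 = 4: row 4 has {2,3,5,6,7,8,9}; col 4 has {1,2,3,6,8,9}; box has {1,2,5,6} → only 4 remains.

4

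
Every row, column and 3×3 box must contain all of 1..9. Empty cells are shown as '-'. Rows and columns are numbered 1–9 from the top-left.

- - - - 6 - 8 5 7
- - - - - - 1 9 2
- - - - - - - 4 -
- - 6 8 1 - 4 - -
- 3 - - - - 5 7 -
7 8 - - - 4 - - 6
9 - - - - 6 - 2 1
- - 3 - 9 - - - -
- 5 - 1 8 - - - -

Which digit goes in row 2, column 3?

5

row 3, column 9 = 3 (sole candidate).
row 4, column 8 = 3 (sole candidate).
row 4, column 9 = 9 (sole candidate).
row 5, column 5 = 2 (sole candidate).
row 5, column 6 = 9 (sole candidate).
row 5, column 9 = 8 (sole candidate).
row 6, column 7 = 2 (sole candidate).
row 6, column 8 = 1 (sole candidate).
row 9, column 8 = 6 (sole candidate).
row 9, column 9 = 4 (sole candidate).
row 3, column 7 = 6 (sole candidate).
row 4, column 2 = 2 (sole candidate).
row 5, column 4 = 6 (sole candidate).
row 8, column 7 = 7 (sole candidate).
row 8, column 8 = 8 (sole candidate).
row 8, column 9 = 5 (sole candidate).
row 9, column 1 = 2 (sole candidate).
row 9, column 3 = 7 (sole candidate).
row 9, column 6 = 3 (sole candidate).
row 9, column 7 = 9 (sole candidate).
row 4, column 1 = 5 (sole candidate).
row 4, column 6 = 7 (sole candidate).
row 6, column 3 = 9 (sole candidate).
row 7, column 2 = 4 (sole candidate).
row 7, column 3 = 8 (sole candidate).
row 7, column 7 = 3 (sole candidate).
row 8, column 6 = 2 (sole candidate).
row 1, column 6 = 1 (sole candidate).
row 8, column 4 = 4 (sole candidate).
row 1, column 2 = 9 (sole candidate).
row 3, column 4 = 9 (hidden single in row 3).
row 3, column 3 = 2 (hidden single in row 3).
row 1, column 3 = 4 (sole candidate).
row 2, column 3 = 5: row 2 has {1,2,9}; col 3 has {2,3,4,6,7,8,9}; box has {2,4,9} → only 5 remains.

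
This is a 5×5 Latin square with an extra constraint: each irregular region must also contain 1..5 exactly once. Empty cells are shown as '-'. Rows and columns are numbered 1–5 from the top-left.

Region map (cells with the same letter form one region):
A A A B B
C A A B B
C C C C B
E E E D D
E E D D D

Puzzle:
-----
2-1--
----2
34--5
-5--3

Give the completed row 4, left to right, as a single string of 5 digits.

34215

R2C2 = 3: row 2 has {1,2}; col 2 has {4,5}; region has {1} → only 3 remains.
R2C5 = 4: row 2 has {1,2,3}; col 5 has {2,3,5}; region has {2} → only 4 remains.
R3C2 = 1: row 3 has {2}; col 2 has {3,4,5}; region has {2} → only 1 remains.
R4C3 = 2: row 4 has {3,4,5}; col 3 has {1}; region has {3,4,5} → only 2 remains.
R4C4 = 1: row 4 has {2,3,4,5}; col 4 has {}; region has {3,5} → only 1 remains.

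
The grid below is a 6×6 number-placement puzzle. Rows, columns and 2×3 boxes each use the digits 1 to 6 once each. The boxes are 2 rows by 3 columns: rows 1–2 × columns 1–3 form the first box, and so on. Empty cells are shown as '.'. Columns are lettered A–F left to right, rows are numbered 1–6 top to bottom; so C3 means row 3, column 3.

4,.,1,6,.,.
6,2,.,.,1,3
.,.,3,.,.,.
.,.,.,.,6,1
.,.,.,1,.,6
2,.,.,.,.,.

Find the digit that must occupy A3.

C2 = 5 (sole candidate).
D2 = 4 (sole candidate).
A4 = 5 (sole candidate).
B4 = 4 (sole candidate).
C4 = 2 (sole candidate).
D4 = 3 (sole candidate).
A5 = 3 (sole candidate).
B5 = 5 (sole candidate).
C5 = 4 (sole candidate).
E5 = 2 (sole candidate).
C6 = 6 (sole candidate).
D6 = 5 (sole candidate).
F6 = 4 (sole candidate).
B1 = 3 (sole candidate).
E1 = 5 (sole candidate).
F1 = 2 (sole candidate).
A3 = 1: row 3 has {3}; col 1 has {2,3,4,5,6}; box has {2,3,4,5} → only 1 remains.

1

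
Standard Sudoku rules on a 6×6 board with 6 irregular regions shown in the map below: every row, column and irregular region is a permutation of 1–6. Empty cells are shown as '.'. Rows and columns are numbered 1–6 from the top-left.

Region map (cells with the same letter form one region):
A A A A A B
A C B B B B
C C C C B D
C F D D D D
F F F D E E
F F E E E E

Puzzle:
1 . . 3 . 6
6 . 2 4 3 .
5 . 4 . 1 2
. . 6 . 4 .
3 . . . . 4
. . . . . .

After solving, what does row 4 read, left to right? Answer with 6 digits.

256143

row 1, column 3 = 5: row 1 has {1,3,6}; col 3 has {2,4,6}; region has {1,3,6} → only 5 remains.
row 1, column 5 = 2: row 1 has {1,3,5,6}; col 5 has {1,3,4}; region has {1,3,5,6} → only 2 remains.
row 2, column 2 = 1: row 2 has {2,3,4,6}; col 2 has {}; region has {4,5} → only 1 remains.
row 2, column 6 = 5: row 2 has {1,2,3,4,6}; col 6 has {2,4,6}; region has {1,2,3,4,6} → only 5 remains.
row 3, column 4 = 6: row 3 has {1,2,4,5}; col 4 has {3,4}; region has {1,4,5} → only 6 remains.
row 4, column 1 = 2: row 4 has {4,6}; col 1 has {1,3,5,6}; region has {1,4,5,6} → only 2 remains.
row 4, column 2 = 5: row 4 has {2,4,6}; col 2 has {1}; region has {3} → only 5 remains.
row 4, column 4 = 1: row 4 has {2,4,5,6}; col 4 has {3,4,6}; region has {2,4,6} → only 1 remains.
row 4, column 6 = 3: row 4 has {1,2,4,5,6}; col 6 has {2,4,5,6}; region has {1,2,4,6} → only 3 remains.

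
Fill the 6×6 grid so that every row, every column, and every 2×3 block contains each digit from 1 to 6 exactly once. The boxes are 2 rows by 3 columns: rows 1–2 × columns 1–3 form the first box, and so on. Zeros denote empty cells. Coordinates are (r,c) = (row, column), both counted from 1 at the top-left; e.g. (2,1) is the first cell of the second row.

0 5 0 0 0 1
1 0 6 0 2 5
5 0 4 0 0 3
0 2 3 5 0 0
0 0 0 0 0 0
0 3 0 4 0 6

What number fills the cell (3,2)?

(1,3) = 2: row 1 has {1,5}; col 3 has {3,4,6}; box has {1,5,6} → only 2 remains.
(2,2) = 4: row 2 has {1,2,5,6}; col 2 has {2,3,5}; box has {1,2,5,6} → only 4 remains.
(2,4) = 3: row 2 has {1,2,4,5,6}; col 4 has {4,5}; box has {1,2,5} → only 3 remains.
(4,1) = 6: row 4 has {2,3,5}; col 1 has {1,5}; box has {2,3,4,5} → only 6 remains.
(4,6) = 4: row 4 has {2,3,5,6}; col 6 has {1,3,5,6}; box has {3,5} → only 4 remains.
(5,6) = 2: row 5 has {}; col 6 has {1,3,4,5,6}; box has {4,6} → only 2 remains.
(6,1) = 2: row 6 has {3,4,6}; col 1 has {1,5,6}; box has {3} → only 2 remains.
(1,1) = 3: row 1 has {1,2,5}; col 1 has {1,2,5,6}; box has {1,2,4,5,6} → only 3 remains.
(1,4) = 6: row 1 has {1,2,3,5}; col 4 has {3,4,5}; box has {1,2,3,5} → only 6 remains.
(1,5) = 4: row 1 has {1,2,3,5,6}; col 5 has {2}; box has {1,2,3,5,6} → only 4 remains.
(3,2) = 1: row 3 has {3,4,5}; col 2 has {2,3,4,5}; box has {2,3,4,5,6} → only 1 remains.

1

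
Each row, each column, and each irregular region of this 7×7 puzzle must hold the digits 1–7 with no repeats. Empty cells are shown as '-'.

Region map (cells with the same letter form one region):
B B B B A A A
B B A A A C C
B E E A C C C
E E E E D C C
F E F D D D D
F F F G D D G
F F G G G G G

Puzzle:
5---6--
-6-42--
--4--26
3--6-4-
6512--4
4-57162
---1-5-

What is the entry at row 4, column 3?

row 1, column 4 = 3: row 1 has {5,6}; col 4 has {1,2,4,6,7}; region has {5,6} → only 3 remains.
row 3, column 4 = 5: row 3 has {2,4,6}; col 4 has {1,2,3,4,6,7}; region has {2,4,6} → only 5 remains.
row 6, column 2 = 3: row 6 has {1,2,4,5,6,7}; col 2 has {5,6}; region has {1,4,5,6} → only 3 remains.
row 7, column 7 = 3: row 7 has {1,5}; col 7 has {2,4,6}; region has {1,2,5,7} → only 3 remains.
row 7, column 3 = 6: row 7 has {1,3,5}; col 3 has {1,4,5}; region has {1,2,3,5,7} → only 6 remains.
row 7, column 5 = 4: row 7 has {1,3,5,6}; col 5 has {1,2,6}; region has {1,2,3,5,6,7} → only 4 remains.
row 1, column 2 = 4: in row 1, 4 can only go here (every other open cell in that row sees a 4).
row 1, column 3 = 2: in row 1, 2 can only go here (every other open cell in that row sees a 2).
row 4, column 3 = 7: row 4 has {3,4,6}; col 3 has {1,2,4,5,6}; region has {3,4,5,6} → only 7 remains.

7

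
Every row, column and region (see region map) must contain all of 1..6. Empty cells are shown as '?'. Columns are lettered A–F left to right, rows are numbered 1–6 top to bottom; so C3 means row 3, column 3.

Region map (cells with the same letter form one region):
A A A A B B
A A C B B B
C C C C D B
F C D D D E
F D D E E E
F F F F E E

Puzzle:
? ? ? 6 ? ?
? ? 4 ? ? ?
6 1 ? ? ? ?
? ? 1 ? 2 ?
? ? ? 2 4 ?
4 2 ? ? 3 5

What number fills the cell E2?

E3 = 5: row 3 has {1,6}; col 5 has {2,3,4}; region has {1,2} → only 5 remains.
F4 = 6: row 4 has {1,2}; col 6 has {5}; region has {2,3,4,5} → only 6 remains.
F5 = 1: row 5 has {2,4}; col 6 has {5,6}; region has {2,3,4,5,6} → only 1 remains.
C6 = 6: row 6 has {2,3,4,5}; col 3 has {1,4}; region has {2,4} → only 6 remains.
D6 = 1: row 6 has {2,3,4,5,6}; col 4 has {2,6}; region has {2,4,6} → only 1 remains.
E1 = 1: row 1 has {6}; col 5 has {2,3,4,5}; region has {} → only 1 remains.
E2 = 6: row 2 has {4}; col 5 has {1,2,3,4,5}; region has {1} → only 6 remains.

6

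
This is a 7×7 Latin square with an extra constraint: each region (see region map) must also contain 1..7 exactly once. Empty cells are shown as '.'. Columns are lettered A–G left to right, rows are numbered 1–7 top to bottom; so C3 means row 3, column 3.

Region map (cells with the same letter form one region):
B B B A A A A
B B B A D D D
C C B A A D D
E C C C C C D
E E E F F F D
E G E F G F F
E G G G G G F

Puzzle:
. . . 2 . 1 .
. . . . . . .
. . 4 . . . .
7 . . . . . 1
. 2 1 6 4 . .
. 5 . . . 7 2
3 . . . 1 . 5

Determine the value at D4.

4

A5 = 5: row 5 has {1,2,4,6}; col 1 has {3,7}; region has {1,2,3,7} → only 5 remains.
F5 = 3: row 5 has {1,2,4,5,6}; col 6 has {1,7}; region has {2,4,5,6,7} → only 3 remains.
G5 = 7: row 5 has {1,2,3,4,5,6}; col 7 has {1,2,5}; region has {1} → only 7 remains.
C6 = 6: row 6 has {2,5,7}; col 3 has {1,4}; region has {1,2,3,5,7} → only 6 remains.
D6 = 1: row 6 has {2,5,6,7}; col 4 has {2,6}; region has {2,3,4,5,6,7} → only 1 remains.
E6 = 3: row 6 has {1,2,5,6,7}; col 5 has {1,4}; region has {1,5} → only 3 remains.
A1 = 6: row 1 has {1,2}; col 1 has {3,5,7}; region has {4} → only 6 remains.
A6 = 4: row 6 has {1,2,3,5,6,7}; col 1 has {3,5,6,7}; region has {1,2,3,5,6,7} → only 4 remains.
G1 = 4: in row 1, 4 can only go here (every other open cell in that row sees a 4).
F2 = 4: in row 2, 4 can only go here (every other open cell in that row sees a 4).
E3 = 6: in region A, 6 can only go here (every other open cell in that region sees a 6).
G3 = 3: row 3 has {4,6}; col 7 has {1,2,4,5,7}; region has {1,4,7} → only 3 remains.
G2 = 6: row 2 has {4}; col 7 has {1,2,3,4,5,7}; region has {1,3,4,7} → only 6 remains.
E1 = 7: in column 5, 7 can only go here (every other open cell in that column sees a 7).
B1 = 3: row 1 has {1,2,4,6,7}; col 2 has {2,5}; region has {4,6} → only 3 remains.
C1 = 5: row 1 has {1,2,3,4,6,7}; col 3 has {1,4,6}; region has {3,4,6} → only 5 remains.
D3 = 5: row 3 has {3,4,6}; col 4 has {1,2,6}; region has {1,2,4,6,7} → only 5 remains.
F3 = 2: row 3 has {3,4,5,6}; col 6 has {1,3,4,7}; region has {1,3,4,6,7} → only 2 remains.
F7 = 6: row 7 has {1,3,5}; col 6 has {1,2,3,4,7}; region has {1,3,5} → only 6 remains.
D2 = 3: row 2 has {4,6}; col 4 has {1,2,5,6}; region has {1,2,4,5,6,7} → only 3 remains.
E2 = 5: row 2 has {3,4,6}; col 5 has {1,3,4,6,7}; region has {1,2,3,4,6,7} → only 5 remains.
A3 = 1: row 3 has {2,3,4,5,6}; col 1 has {3,4,5,6,7}; region has {} → only 1 remains.
B3 = 7: row 3 has {1,2,3,4,5,6}; col 2 has {2,3,5}; region has {1} → only 7 remains.
D4 = 4: row 4 has {1,7}; col 4 has {1,2,3,5,6}; region has {1,7} → only 4 remains.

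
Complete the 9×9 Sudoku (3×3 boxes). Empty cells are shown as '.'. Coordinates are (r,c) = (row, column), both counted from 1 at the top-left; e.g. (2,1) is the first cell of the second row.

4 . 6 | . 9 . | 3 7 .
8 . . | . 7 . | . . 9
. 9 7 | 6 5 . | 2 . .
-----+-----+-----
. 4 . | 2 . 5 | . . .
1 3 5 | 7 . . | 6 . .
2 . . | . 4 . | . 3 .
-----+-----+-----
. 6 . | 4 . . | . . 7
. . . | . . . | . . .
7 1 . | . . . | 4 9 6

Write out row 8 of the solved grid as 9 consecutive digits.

584967123

(3,1) = 3 (sole candidate).
(5,5) = 8 (sole candidate).
(5,6) = 9 (sole candidate).
(6,4) = 1 (sole candidate).
(6,6) = 6 (sole candidate).
(1,4) = 8 (sole candidate).
(2,4) = 3 (sole candidate).
(4,5) = 3 (sole candidate).
(9,4) = 5 (sole candidate).
(9,5) = 2 (sole candidate).
(7,5) = 1 (sole candidate).
(8,4) = 9: row 8 has {}; col 4 has {1,2,3,4,5,6,7,8}; box has {1,2,4,5} → only 9 remains.
(8,5) = 6: row 8 has {9}; col 5 has {1,2,3,4,5,7,8,9}; box has {1,2,4,5,9} → only 6 remains.
(8,1) = 5: row 8 has {6,9}; col 1 has {1,2,3,4,7,8}; box has {1,6,7} → only 5 remains.
(7,1) = 9 (sole candidate).
(4,1) = 6 (sole candidate).
(2,8) = 6 (hidden single in row 2).
(2,6) = 4 (hidden single in row 2).
(3,6) = 1 (sole candidate).
(1,6) = 2 (sole candidate).
(1,2) = 5 (sole candidate).
(1,9) = 1 (sole candidate).
(2,2) = 2 (sole candidate).
(2,3) = 1 (sole candidate).
(2,7) = 5 (sole candidate).
(4,9) = 8 (sole candidate).
(6,9) = 5 (sole candidate).
(7,7) = 8 (sole candidate).
(8,2) = 8: row 8 has {5,6,9}; col 2 has {1,2,3,4,5,6,9}; box has {1,5,6,7,9} → only 8 remains.
(8,7) = 1: row 8 has {5,6,8,9}; col 7 has {2,3,4,5,6,8}; box has {4,6,7,8,9} → only 1 remains.
(8,8) = 2: row 8 has {1,5,6,8,9}; col 8 has {3,6,7,9}; box has {1,4,6,7,8,9} → only 2 remains.
(8,9) = 3: row 8 has {1,2,5,6,8,9}; col 9 has {1,5,6,7,8,9}; box has {1,2,4,6,7,8,9} → only 3 remains.
(9,3) = 3 (sole candidate).
(9,6) = 8 (sole candidate).
(3,9) = 4 (sole candidate).
(4,3) = 9 (sole candidate).
(4,7) = 7 (sole candidate).
(4,8) = 1 (sole candidate).
(5,8) = 4 (sole candidate).
(5,9) = 2 (sole candidate).
(6,2) = 7 (sole candidate).
(6,3) = 8 (sole candidate).
(6,7) = 9 (sole candidate).
(7,3) = 2 (sole candidate).
(7,6) = 3 (sole candidate).
(7,8) = 5 (sole candidate).
(8,3) = 4: row 8 has {1,2,3,5,6,8,9}; col 3 has {1,2,3,5,6,7,8,9}; box has {1,2,3,5,6,7,8,9} → only 4 remains.
(8,6) = 7: row 8 has {1,2,3,4,5,6,8,9}; col 6 has {1,2,3,4,5,6,8,9}; box has {1,2,3,4,5,6,8,9} → only 7 remains.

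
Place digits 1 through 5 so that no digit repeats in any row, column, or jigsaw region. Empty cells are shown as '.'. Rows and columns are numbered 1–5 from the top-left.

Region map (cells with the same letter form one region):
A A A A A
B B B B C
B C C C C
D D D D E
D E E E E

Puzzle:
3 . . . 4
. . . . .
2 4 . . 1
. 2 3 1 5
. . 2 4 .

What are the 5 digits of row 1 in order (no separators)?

r3c3 = 5: row 3 has {1,2,4}; col 3 has {2,3}; region has {1,4} → only 5 remains.
r3c4 = 3: row 3 has {1,2,4,5}; col 4 has {1,4}; region has {1,4,5} → only 3 remains.
r4c1 = 4: row 4 has {1,2,3,5}; col 1 has {2,3}; region has {1,2,3} → only 4 remains.
r5c1 = 5: row 5 has {2,4}; col 1 has {2,3,4}; region has {1,2,3,4} → only 5 remains.
r5c5 = 3: row 5 has {2,4,5}; col 5 has {1,4,5}; region has {2,4,5} → only 3 remains.
r1c3 = 1: row 1 has {3,4}; col 3 has {2,3,5}; region has {3,4} → only 1 remains.
r2c1 = 1: row 2 has {}; col 1 has {2,3,4,5}; region has {2} → only 1 remains.
r2c3 = 4: row 2 has {1}; col 3 has {1,2,3,5}; region has {1,2} → only 4 remains.
r2c4 = 5: row 2 has {1,4}; col 4 has {1,3,4}; region has {1,2,4} → only 5 remains.
r2c5 = 2: row 2 has {1,4,5}; col 5 has {1,3,4,5}; region has {1,3,4,5} → only 2 remains.
r5c2 = 1: row 5 has {2,3,4,5}; col 2 has {2,4}; region has {2,3,4,5} → only 1 remains.
r1c2 = 5: row 1 has {1,3,4}; col 2 has {1,2,4}; region has {1,3,4} → only 5 remains.
r1c4 = 2: row 1 has {1,3,4,5}; col 4 has {1,3,4,5}; region has {1,3,4,5} → only 2 remains.

35124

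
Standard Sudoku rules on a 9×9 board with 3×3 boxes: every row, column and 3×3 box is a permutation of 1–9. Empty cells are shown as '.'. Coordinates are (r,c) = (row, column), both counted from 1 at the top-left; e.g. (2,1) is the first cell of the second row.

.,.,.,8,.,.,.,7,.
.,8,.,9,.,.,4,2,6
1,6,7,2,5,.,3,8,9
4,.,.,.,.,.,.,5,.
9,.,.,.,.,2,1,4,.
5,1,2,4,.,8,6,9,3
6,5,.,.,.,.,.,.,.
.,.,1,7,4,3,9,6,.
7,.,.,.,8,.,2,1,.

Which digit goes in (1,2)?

4

(1,7) = 5 (sole candidate).
(1,9) = 1 (sole candidate).
(2,1) = 3 (sole candidate).
(2,3) = 5 (sole candidate).
(3,6) = 4 (sole candidate).
(6,5) = 7 (sole candidate).
(7,4) = 1 (sole candidate).
(7,6) = 9 (sole candidate).
(7,8) = 3 (sole candidate).
(8,2) = 2 (sole candidate).
(1,1) = 2 (sole candidate).
(1,6) = 6 (sole candidate).
(2,5) = 1 (sole candidate).
(2,6) = 7 (sole candidate).
(4,6) = 1 (sole candidate).
(7,5) = 2 (sole candidate).
(8,1) = 8 (sole candidate).
(8,9) = 5 (sole candidate).
(9,6) = 5 (sole candidate).
(9,9) = 4 (sole candidate).
(1,5) = 3 (sole candidate).
(5,5) = 6 (sole candidate).
(7,3) = 4 (sole candidate).
(9,4) = 6 (sole candidate).
(1,3) = 9 (sole candidate).
(4,4) = 3 (sole candidate).
(4,5) = 9 (sole candidate).
(5,4) = 5 (sole candidate).
(9,3) = 3 (sole candidate).
(1,2) = 4: row 1 has {1,2,3,5,6,7,8,9}; col 2 has {1,2,5,6,8}; box has {1,2,3,5,6,7,8,9} → only 4 remains.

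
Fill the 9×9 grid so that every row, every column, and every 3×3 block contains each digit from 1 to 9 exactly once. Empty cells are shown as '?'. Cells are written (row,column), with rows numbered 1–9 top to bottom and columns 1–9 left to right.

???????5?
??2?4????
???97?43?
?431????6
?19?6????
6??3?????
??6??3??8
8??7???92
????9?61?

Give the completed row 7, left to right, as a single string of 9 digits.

(3,9) = 1: row 3 has {3,4,7,9}; col 9 has {2,6,8}; box has {3,4,5} → only 1 remains.
(3,1) = 5: row 3 has {1,3,4,7,9}; col 1 has {6,8}; box has {2} → only 5 remains.
(3,3) = 8: row 3 has {1,3,4,5,7,9}; col 3 has {2,3,6,9}; box has {2,5} → only 8 remains.
(3,2) = 6: row 3 has {1,3,4,5,7,8,9}; col 2 has {1,4}; box has {2,5,8} → only 6 remains.
(3,6) = 2: row 3 has {1,3,4,5,6,7,8,9}; col 6 has {3}; box has {4,7,9} → only 2 remains.
(1,7) = 2: in row 1, 2 can only go here (every other open cell in that row sees a 2).
(6,7) = 1: in row 6, 1 can only go here (every other open cell in that row sees a 1).
(8,6) = 6: in row 8, 6 can only go here (every other open cell in that row sees a 6).
(1,4) = 6: in row 1, 6 can only go here (every other open cell in that row sees a 6).
(2,8) = 6: in row 2, 6 can only go here (every other open cell in that row sees a 6).
(8,3) = 4: in row 8, 4 can only go here (every other open cell in that row sees a 4).
(1,1) = 4: in row 1, 4 can only go here (every other open cell in that row sees a 4).
(8,5) = 1: in row 8, 1 can only go here (every other open cell in that row sees a 1).
(7,1) = 1: in row 7, 1 can only go here (every other open cell in that row sees a 1).
(2,6) = 1: in row 2, 1 can only go here (every other open cell in that row sees a 1).
(1,6) = 8: row 1 has {2,4,5,6}; col 6 has {1,2,3,6}; box has {1,2,4,6,7,9} → only 8 remains.
(2,4) = 5: row 2 has {1,2,4,6}; col 4 has {1,3,6,7,9}; box has {1,2,4,6,7,8,9} → only 5 remains.
(1,5) = 3: row 1 has {2,4,5,6,8}; col 5 has {1,4,6,7,9}; box has {1,2,4,5,6,7,8,9} → only 3 remains.
(1,3) = 1: in row 1, 1 can only go here (every other open cell in that row sees a 1).
(2,7) = 8: in row 2, 8 can only go here (every other open cell in that row sees an 8).
(7,2) = 9: in row 7, 9 can only go here (every other open cell in that row sees a 9).
(1,2) = 7: row 1 has {1,2,3,4,5,6,8}; col 2 has {1,4,6,9}; box has {1,2,4,5,6,8} → only 7 remains.
(1,9) = 9: row 1 has {1,2,3,4,5,6,7,8}; col 9 has {1,2,6,8}; box has {1,2,3,4,5,6,8} → only 9 remains.
(2,2) = 3: row 2 has {1,2,4,5,6,8}; col 2 has {1,4,6,7,9}; box has {1,2,4,5,6,7,8} → only 3 remains.
(2,9) = 7: row 2 has {1,2,3,4,5,6,8}; col 9 has {1,2,6,8,9}; box has {1,2,3,4,5,6,8,9} → only 7 remains.
(8,2) = 5: row 8 has {1,2,4,6,7,8,9}; col 2 has {1,3,4,6,7,9}; box has {1,4,6,8,9} → only 5 remains.
(8,7) = 3: row 8 has {1,2,4,5,6,7,8,9}; col 7 has {1,2,4,6,8}; box has {1,2,6,8,9} → only 3 remains.
(9,2) = 2: row 9 has {1,6,9}; col 2 has {1,3,4,5,6,7,9}; box has {1,4,5,6,8,9} → only 2 remains.
(9,3) = 7: row 9 has {1,2,6,9}; col 3 has {1,2,3,4,6,8,9}; box has {1,2,4,5,6,8,9} → only 7 remains.
(2,1) = 9: row 2 has {1,2,3,4,5,6,7,8}; col 1 has {1,4,5,6,8}; box has {1,2,3,4,5,6,7,8} → only 9 remains.
(6,2) = 8: row 6 has {1,3,6}; col 2 has {1,2,3,4,5,6,7,9}; box has {1,3,4,6,9} → only 8 remains.
(6,3) = 5: row 6 has {1,3,6,8}; col 3 has {1,2,3,4,6,7,8,9}; box has {1,3,4,6,8,9} → only 5 remains.
(6,5) = 2: row 6 has {1,3,5,6,8}; col 5 has {1,3,4,6,7,9}; box has {1,3,6} → only 2 remains.
(6,9) = 4: row 6 has {1,2,3,5,6,8}; col 9 has {1,2,6,7,8,9}; box has {1,6} → only 4 remains.
(7,5) = 5: row 7 has {1,3,6,8,9}; col 5 has {1,2,3,4,6,7,9}; box has {1,3,6,7,9} → only 5 remains.
(7,7) = 7: row 7 has {1,3,5,6,8,9}; col 7 has {1,2,3,4,6,8}; box has {1,2,3,6,8,9} → only 7 remains.
(7,8) = 4: row 7 has {1,3,5,6,7,8,9}; col 8 has {1,3,5,6,9}; box has {1,2,3,6,7,8,9} → only 4 remains.
(9,1) = 3: row 9 has {1,2,6,7,9}; col 1 has {1,4,5,6,8,9}; box has {1,2,4,5,6,7,8,9} → only 3 remains.
(9,6) = 4: row 9 has {1,2,3,6,7,9}; col 6 has {1,2,3,6,8}; box has {1,3,5,6,7,9} → only 4 remains.
(9,9) = 5: row 9 has {1,2,3,4,6,7,9}; col 9 has {1,2,4,6,7,8,9}; box has {1,2,3,4,6,7,8,9} → only 5 remains.
(4,5) = 8: row 4 has {1,3,4,6}; col 5 has {1,2,3,4,5,6,7,9}; box has {1,2,3,6} → only 8 remains.
(5,4) = 4: row 5 has {1,6,9}; col 4 has {1,3,5,6,7,9}; box has {1,2,3,6,8} → only 4 remains.
(5,7) = 5: row 5 has {1,4,6,9}; col 7 has {1,2,3,4,6,7,8}; box has {1,4,6} → only 5 remains.
(5,9) = 3: row 5 has {1,4,5,6,9}; col 9 has {1,2,4,5,6,7,8,9}; box has {1,4,5,6} → only 3 remains.
(6,8) = 7: row 6 has {1,2,3,4,5,6,8}; col 8 has {1,3,4,5,6,9}; box has {1,3,4,5,6} → only 7 remains.
(7,4) = 2: row 7 has {1,3,4,5,6,7,8,9}; col 4 has {1,3,4,5,6,7,9}; box has {1,3,4,5,6,7,9} → only 2 remains.

196253748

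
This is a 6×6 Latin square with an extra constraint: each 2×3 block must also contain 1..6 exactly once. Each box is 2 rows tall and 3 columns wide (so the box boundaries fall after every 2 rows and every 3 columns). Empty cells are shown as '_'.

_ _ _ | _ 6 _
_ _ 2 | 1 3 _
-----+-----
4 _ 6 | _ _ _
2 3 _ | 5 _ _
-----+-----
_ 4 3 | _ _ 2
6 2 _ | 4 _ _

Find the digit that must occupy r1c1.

r1c4 = 2: row 1 has {6}; col 4 has {1,4,5}; box has {1,3,6} → only 2 remains.
r2c1 = 5: row 2 has {1,2,3}; col 1 has {2,4,6}; box has {2} → only 5 remains.
r2c2 = 6: row 2 has {1,2,3,5}; col 2 has {2,3,4}; box has {2,5} → only 6 remains.
r2c6 = 4: row 2 has {1,2,3,5,6}; col 6 has {2}; box has {1,2,3,6} → only 4 remains.
r3c4 = 3: row 3 has {4,6}; col 4 has {1,2,4,5}; box has {5} → only 3 remains.
r3c6 = 1: row 3 has {3,4,6}; col 6 has {2,4}; box has {3,5} → only 1 remains.
r4c3 = 1: row 4 has {2,3,5}; col 3 has {2,3,6}; box has {2,3,4,6} → only 1 remains.
r4c5 = 4: row 4 has {1,2,3,5}; col 5 has {3,6}; box has {1,3,5} → only 4 remains.
r4c6 = 6: row 4 has {1,2,3,4,5}; col 6 has {1,2,4}; box has {1,3,4,5} → only 6 remains.
r5c1 = 1: row 5 has {2,3,4}; col 1 has {2,4,5,6}; box has {2,3,4,6} → only 1 remains.
r5c4 = 6: row 5 has {1,2,3,4}; col 4 has {1,2,3,4,5}; box has {2,4} → only 6 remains.
r5c5 = 5: row 5 has {1,2,3,4,6}; col 5 has {3,4,6}; box has {2,4,6} → only 5 remains.
r6c3 = 5: row 6 has {2,4,6}; col 3 has {1,2,3,6}; box has {1,2,3,4,6} → only 5 remains.
r6c5 = 1: row 6 has {2,4,5,6}; col 5 has {3,4,5,6}; box has {2,4,5,6} → only 1 remains.
r6c6 = 3: row 6 has {1,2,4,5,6}; col 6 has {1,2,4,6}; box has {1,2,4,5,6} → only 3 remains.
r1c1 = 3: row 1 has {2,6}; col 1 has {1,2,4,5,6}; box has {2,5,6} → only 3 remains.

3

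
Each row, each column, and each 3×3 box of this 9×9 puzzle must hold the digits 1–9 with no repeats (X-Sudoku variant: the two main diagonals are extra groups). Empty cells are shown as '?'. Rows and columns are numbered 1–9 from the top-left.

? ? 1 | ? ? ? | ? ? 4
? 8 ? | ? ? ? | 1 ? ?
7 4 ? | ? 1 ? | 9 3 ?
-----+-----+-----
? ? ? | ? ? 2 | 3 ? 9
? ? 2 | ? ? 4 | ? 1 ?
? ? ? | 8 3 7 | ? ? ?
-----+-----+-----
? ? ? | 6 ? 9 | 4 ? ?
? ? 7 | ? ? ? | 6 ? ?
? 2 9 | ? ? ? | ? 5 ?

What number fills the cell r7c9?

1

r8c8 = 9: in row 8, 9 can only go here (every other open cell in that row sees a 9).
r9c1 = 6: in row 9, 6 can only go here (every other open cell in that row sees a 6).
r2c8 = 7: row 2 has {1,8}; col 8 has {1,3,5,9}; box has {1,3,4,9}; anti-diagonal has {2,4,6,8,9} → only 7 remains.
r5c5 = 5: row 5 has {1,2,4}; col 5 has {1,3}; box has {2,3,4,7,8}; main diagonal has {4,7,8,9}; anti-diagonal has {2,4,6,7,8,9} → only 5 remains.
r7c3 = 3: row 7 has {4,6,9}; col 3 has {1,2,7,9}; box has {2,6,7,9}; anti-diagonal has {2,4,5,6,7,8,9} → only 3 remains.
r8c2 = 1: row 8 has {6,7,9}; col 2 has {2,4,8}; box has {2,3,6,7,9}; anti-diagonal has {2,3,4,5,6,7,8,9} → only 1 remains.
r3c3 = 6: row 3 has {1,3,4,7,9}; col 3 has {1,2,3,7,9}; box has {1,4,7,8}; main diagonal has {4,5,7,8,9} → only 6 remains.
r4c4 = 1: row 4 has {2,3,9}; col 4 has {6,8}; box has {2,3,4,5,7,8}; main diagonal has {4,5,6,7,8,9} → only 1 remains.
r4c5 = 6: row 4 has {1,2,3,9}; col 5 has {1,3,5}; box has {1,2,3,4,5,7,8} → only 6 remains.
r5c4 = 9: row 5 has {1,2,4,5}; col 4 has {1,6,8}; box has {1,2,3,4,5,6,7,8} → only 9 remains.
r7c2 = 5: row 7 has {3,4,6,9}; col 2 has {1,2,4,8}; box has {1,2,3,6,7,9} → only 5 remains.
r9c9 = 3: row 9 has {2,5,6,9}; col 9 has {4,9}; box has {4,5,6,9}; main diagonal has {1,4,5,6,7,8,9} → only 3 remains.
r1c1 = 2: row 1 has {1,4}; col 1 has {6,7}; box has {1,4,6,7,8}; main diagonal has {1,3,4,5,6,7,8,9} → only 2 remains.
r2c3 = 5: row 2 has {1,7,8}; col 3 has {1,2,3,6,7,9}; box has {1,2,4,6,7,8} → only 5 remains.
r4c2 = 7: row 4 has {1,2,3,6,9}; col 2 has {1,2,4,5,8}; box has {2} → only 7 remains.
r6c3 = 4: row 6 has {3,7,8}; col 3 has {1,2,3,5,6,7,9}; box has {2,7} → only 4 remains.
r7c1 = 8: row 7 has {3,4,5,6,9}; col 1 has {2,6,7}; box has {1,2,3,5,6,7,9} → only 8 remains.
r7c8 = 2: row 7 has {3,4,5,6,8,9}; col 8 has {1,3,5,7,9}; box has {3,4,5,6,9} → only 2 remains.
r8c1 = 4: row 8 has {1,6,7,9}; col 1 has {2,6,7,8}; box has {1,2,3,5,6,7,8,9} → only 4 remains.
r8c9 = 8: row 8 has {1,4,6,7,9}; col 9 has {3,4,9}; box has {2,3,4,5,6,9} → only 8 remains.
r9c7 = 7: row 9 has {2,3,5,6,9}; col 7 has {1,3,4,6,9}; box has {2,3,4,5,6,8,9} → only 7 remains.
r4c1 = 5: row 4 has {1,2,3,6,7,9}; col 1 has {2,4,6,7,8}; box has {2,4,7} → only 5 remains.
r4c3 = 8: row 4 has {1,2,3,5,6,7,9}; col 3 has {1,2,3,4,5,6,7,9}; box has {2,4,5,7} → only 8 remains.
r4c8 = 4: row 4 has {1,2,3,5,6,7,8,9}; col 8 has {1,2,3,5,7,9}; box has {1,3,9} → only 4 remains.
r5c1 = 3: row 5 has {1,2,4,5,9}; col 1 has {2,4,5,6,7,8}; box has {2,4,5,7,8} → only 3 remains.
r5c2 = 6: row 5 has {1,2,3,4,5,9}; col 2 has {1,2,4,5,7,8}; box has {2,3,4,5,7,8} → only 6 remains.
r5c7 = 8: row 5 has {1,2,3,4,5,6,9}; col 7 has {1,3,4,6,7,9}; box has {1,3,4,9} → only 8 remains.
r5c9 = 7: row 5 has {1,2,3,4,5,6,8,9}; col 9 has {3,4,8,9}; box has {1,3,4,8,9} → only 7 remains.
r6c2 = 9: row 6 has {3,4,7,8}; col 2 has {1,2,4,5,6,7,8}; box has {2,3,4,5,6,7,8} → only 9 remains.
r6c8 = 6: row 6 has {3,4,7,8,9}; col 8 has {1,2,3,4,5,7,9}; box has {1,3,4,7,8,9} → only 6 remains.
r7c5 = 7: row 7 has {2,3,4,5,6,8,9}; col 5 has {1,3,5,6}; box has {6,9} → only 7 remains.
r7c9 = 1: row 7 has {2,3,4,5,6,7,8,9}; col 9 has {3,4,7,8,9}; box has {2,3,4,5,6,7,8,9} → only 1 remains.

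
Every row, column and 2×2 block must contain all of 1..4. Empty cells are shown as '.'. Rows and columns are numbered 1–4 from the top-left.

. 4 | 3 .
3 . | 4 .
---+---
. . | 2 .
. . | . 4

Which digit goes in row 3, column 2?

row 4, column 3 = 1: row 4 has {4}; col 3 has {2,3,4}; box has {2,4} → only 1 remains.
row 3, column 4 = 3: row 3 has {2}; col 4 has {4}; box has {1,2,4} → only 3 remains.
row 4, column 1 = 2: row 4 has {1,4}; col 1 has {3}; box has {} → only 2 remains.
row 4, column 2 = 3: row 4 has {1,2,4}; col 2 has {4}; box has {2} → only 3 remains.
row 1, column 1 = 1: row 1 has {3,4}; col 1 has {2,3}; box has {3,4} → only 1 remains.
row 1, column 4 = 2: row 1 has {1,3,4}; col 4 has {3,4}; box has {3,4} → only 2 remains.
row 2, column 2 = 2: row 2 has {3,4}; col 2 has {3,4}; box has {1,3,4} → only 2 remains.
row 2, column 4 = 1: row 2 has {2,3,4}; col 4 has {2,3,4}; box has {2,3,4} → only 1 remains.
row 3, column 1 = 4: row 3 has {2,3}; col 1 has {1,2,3}; box has {2,3} → only 4 remains.
row 3, column 2 = 1: row 3 has {2,3,4}; col 2 has {2,3,4}; box has {2,3,4} → only 1 remains.

1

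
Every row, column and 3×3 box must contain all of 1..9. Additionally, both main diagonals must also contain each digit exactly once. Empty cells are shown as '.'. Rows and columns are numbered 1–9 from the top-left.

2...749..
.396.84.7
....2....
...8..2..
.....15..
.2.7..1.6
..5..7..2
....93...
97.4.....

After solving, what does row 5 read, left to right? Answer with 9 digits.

796241583

R4C6 = 6 (sole candidate).
R5C5 = 4: row 5 has {1,5}; col 5 has {2,7,9}; box has {1,6,7,8}; main diagonal has {2,3,8}; anti-diagonal has {5,6,7,9} → only 4 remains.
R7C4 = 1 (sole candidate).
R7C7 = 6 (sole candidate).
R7C5 = 8 (sole candidate).
R7C2 = 4 (sole candidate).
R7C1 = 3 (sole candidate).
R7C8 = 9 (sole candidate).
R2C8 = 2 (hidden single in row 2).
R3C1 = 4 (hidden single in row 3).
R3C3 = 7 (hidden single in row 3).
R5C4 = 2: in row 5, 2 can only go here (every other open cell in that row sees a 2).
R8C4 = 5 (sole candidate).
R8C8 = 1 (sole candidate).
R9C5 = 6 (sole candidate).
R9C6 = 2 (sole candidate).
R9C9 = 5 (sole candidate).
R1C4 = 3 (sole candidate).
R3C4 = 9 (sole candidate).
R3C6 = 5 (sole candidate).
R6C6 = 9 (sole candidate).
R8C2 = 8 (sole candidate).
R8C7 = 7 (sole candidate).
R8C9 = 4 (sole candidate).
R9C3 = 1 (sole candidate).
R1C9 = 1 (sole candidate).
R2C5 = 1 (sole candidate).
R3C7 = 3 (sole candidate).
R3C9 = 8 (sole candidate).
R8C1 = 6 (sole candidate).
R8C3 = 2 (sole candidate).
R9C7 = 8 (sole candidate).
R9C8 = 3 (sole candidate).
R2C1 = 5 (sole candidate).
R3C8 = 6 (sole candidate).
R6C1 = 8 (sole candidate).
R6C8 = 4 (sole candidate).
R1C2 = 6 (sole candidate).
R1C3 = 8 (sole candidate).
R1C8 = 5 (sole candidate).
R3C2 = 1 (sole candidate).
R4C8 = 7 (sole candidate).
R5C1 = 7: row 5 has {1,2,4,5}; col 1 has {2,3,4,5,6,8,9}; box has {2,8} → only 7 remains.
R5C2 = 9: row 5 has {1,2,4,5,7}; col 2 has {1,2,3,4,6,7,8}; box has {2,7,8} → only 9 remains.
R5C8 = 8: row 5 has {1,2,4,5,7,9}; col 8 has {1,2,3,4,5,6,7,9}; box has {1,2,4,5,6,7} → only 8 remains.
R5C9 = 3: row 5 has {1,2,4,5,7,8,9}; col 9 has {1,2,4,5,6,7,8}; box has {1,2,4,5,6,7,8} → only 3 remains.
R6C3 = 3 (sole candidate).
R6C5 = 5 (sole candidate).
R4C1 = 1 (sole candidate).
R4C2 = 5 (sole candidate).
R4C3 = 4 (sole candidate).
R4C5 = 3 (sole candidate).
R4C9 = 9 (sole candidate).
R5C3 = 6: row 5 has {1,2,3,4,5,7,8,9}; col 3 has {1,2,3,4,5,7,8,9}; box has {1,2,3,4,5,7,8,9} → only 6 remains.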